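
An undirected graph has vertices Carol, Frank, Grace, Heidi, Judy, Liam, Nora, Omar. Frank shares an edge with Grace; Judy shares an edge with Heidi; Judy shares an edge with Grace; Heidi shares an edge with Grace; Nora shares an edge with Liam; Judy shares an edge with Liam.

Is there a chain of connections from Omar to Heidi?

Omar has no edges, so nothing is reachable from it.

No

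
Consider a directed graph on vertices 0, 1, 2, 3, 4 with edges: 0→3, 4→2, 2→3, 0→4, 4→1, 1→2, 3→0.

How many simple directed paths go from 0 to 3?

0→3
0→4→1→2→3
0→4→2→3

3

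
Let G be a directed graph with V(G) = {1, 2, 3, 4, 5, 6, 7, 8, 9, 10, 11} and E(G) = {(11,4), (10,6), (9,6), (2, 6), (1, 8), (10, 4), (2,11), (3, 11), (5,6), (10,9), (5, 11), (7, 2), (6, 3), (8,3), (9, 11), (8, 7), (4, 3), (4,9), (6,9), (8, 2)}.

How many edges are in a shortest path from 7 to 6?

Distance 0: 7.
Distance 1: 2.
Distance 2: 6, 11 — contains 6.

2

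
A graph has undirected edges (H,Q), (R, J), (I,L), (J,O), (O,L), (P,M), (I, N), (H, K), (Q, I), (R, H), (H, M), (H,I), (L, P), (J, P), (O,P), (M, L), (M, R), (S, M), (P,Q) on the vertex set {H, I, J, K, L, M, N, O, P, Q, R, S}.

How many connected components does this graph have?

From H: component {H, I, J, K, L, M, N, O, P, Q, R, S}.
That's 1 component.

1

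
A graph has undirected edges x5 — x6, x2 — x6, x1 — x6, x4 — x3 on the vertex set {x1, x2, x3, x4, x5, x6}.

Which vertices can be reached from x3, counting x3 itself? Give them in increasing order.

Start at x3.
Its neighbours: x4.
Nothing further is reachable.

x3, x4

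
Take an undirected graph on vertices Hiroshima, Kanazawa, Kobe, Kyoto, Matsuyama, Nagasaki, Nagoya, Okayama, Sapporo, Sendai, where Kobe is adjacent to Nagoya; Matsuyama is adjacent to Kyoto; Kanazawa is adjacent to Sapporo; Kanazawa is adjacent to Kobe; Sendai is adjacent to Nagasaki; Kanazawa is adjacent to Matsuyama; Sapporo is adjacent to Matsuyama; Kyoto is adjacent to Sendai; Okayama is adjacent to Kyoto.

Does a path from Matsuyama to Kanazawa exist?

Yes

Explore from Matsuyama.
Distance 1: reach Kanazawa, Kyoto, Sapporo.
Found Kanazawa.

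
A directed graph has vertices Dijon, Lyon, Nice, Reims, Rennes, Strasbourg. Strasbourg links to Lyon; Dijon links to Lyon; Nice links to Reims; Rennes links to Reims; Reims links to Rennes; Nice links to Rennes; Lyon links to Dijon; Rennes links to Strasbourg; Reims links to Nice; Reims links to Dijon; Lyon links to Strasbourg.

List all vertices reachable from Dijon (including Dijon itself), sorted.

Start at Dijon.
Its neighbours: Lyon.
Then their neighbours: Strasbourg.
Nothing further is reachable.

Dijon, Lyon, Strasbourg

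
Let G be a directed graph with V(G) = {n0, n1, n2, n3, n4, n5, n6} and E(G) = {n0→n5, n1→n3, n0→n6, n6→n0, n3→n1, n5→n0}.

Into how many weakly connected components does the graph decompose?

From n0: component {n0, n5, n6}.
From n1: component {n1, n3}.
From n2: component {n2}.
From n4: component {n4}.
That's 4 components.

4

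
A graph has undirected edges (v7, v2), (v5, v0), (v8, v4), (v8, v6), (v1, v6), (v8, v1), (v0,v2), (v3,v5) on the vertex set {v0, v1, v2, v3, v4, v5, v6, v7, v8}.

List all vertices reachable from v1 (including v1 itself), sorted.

Start at v1.
Its neighbours: v6, v8.
Then their neighbours: v4.
Nothing further is reachable.

v1, v4, v6, v8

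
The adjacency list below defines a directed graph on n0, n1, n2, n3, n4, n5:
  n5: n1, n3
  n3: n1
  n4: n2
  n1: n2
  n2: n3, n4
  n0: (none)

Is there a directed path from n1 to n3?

Yes

Explore from n1.
Distance 1: reach n2.
Distance 2: reach n3, n4.
Found n3.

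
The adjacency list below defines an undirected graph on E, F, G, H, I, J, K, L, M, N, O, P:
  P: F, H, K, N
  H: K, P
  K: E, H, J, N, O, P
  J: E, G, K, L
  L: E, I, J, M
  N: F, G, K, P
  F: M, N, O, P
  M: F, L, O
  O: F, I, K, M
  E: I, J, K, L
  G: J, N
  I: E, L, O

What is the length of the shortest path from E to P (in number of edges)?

Distance 0: E.
Distance 1: I, J, K, L.
Distance 2: G, H, M, N, O, P — contains P.

2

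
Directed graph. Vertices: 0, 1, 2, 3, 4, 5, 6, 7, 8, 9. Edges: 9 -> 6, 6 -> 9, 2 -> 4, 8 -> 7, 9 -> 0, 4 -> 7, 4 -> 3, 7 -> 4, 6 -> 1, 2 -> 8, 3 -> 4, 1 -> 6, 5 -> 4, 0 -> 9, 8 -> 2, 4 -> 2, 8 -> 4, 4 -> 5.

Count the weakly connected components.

2

From 0: component {0, 1, 6, 9}.
From 2: component {2, 3, 4, 5, 7, 8}.
That's 2 components.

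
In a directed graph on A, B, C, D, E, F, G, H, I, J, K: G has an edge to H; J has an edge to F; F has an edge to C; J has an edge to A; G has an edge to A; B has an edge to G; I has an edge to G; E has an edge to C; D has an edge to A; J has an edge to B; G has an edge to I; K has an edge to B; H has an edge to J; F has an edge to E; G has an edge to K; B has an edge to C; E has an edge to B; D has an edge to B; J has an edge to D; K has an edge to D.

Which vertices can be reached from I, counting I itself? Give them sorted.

Start at I.
Its neighbours: G.
Then their neighbours: A, H, K.
Then next layer: B, D, J.
Then next layer: C, F.
Then next layer: E.
Every vertex is now reached.

A, B, C, D, E, F, G, H, I, J, K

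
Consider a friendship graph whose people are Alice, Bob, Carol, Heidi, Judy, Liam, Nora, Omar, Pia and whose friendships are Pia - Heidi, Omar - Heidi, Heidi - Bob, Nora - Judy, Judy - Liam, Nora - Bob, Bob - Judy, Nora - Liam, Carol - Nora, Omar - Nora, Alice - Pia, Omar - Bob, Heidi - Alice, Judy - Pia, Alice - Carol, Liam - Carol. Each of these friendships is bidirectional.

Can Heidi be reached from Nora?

Yes

Explore from Nora.
Distance 1: reach Bob, Carol, Judy, Liam, Omar.
Distance 2: reach Alice, Heidi, Pia.
Found Heidi.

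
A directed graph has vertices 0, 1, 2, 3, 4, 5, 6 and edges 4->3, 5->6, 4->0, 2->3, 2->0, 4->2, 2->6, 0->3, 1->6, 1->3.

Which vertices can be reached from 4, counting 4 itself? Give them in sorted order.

0, 2, 3, 4, 6

Start at 4.
Its neighbours: 0, 2, 3.
Then their neighbours: 6.
Nothing further is reachable.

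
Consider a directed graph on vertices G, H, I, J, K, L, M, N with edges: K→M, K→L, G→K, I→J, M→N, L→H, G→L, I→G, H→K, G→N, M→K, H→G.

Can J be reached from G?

Explore from G.
Distance 1: reach K, L, N.
Distance 2: reach H, M.
The search from G is exhausted; no directed path reaches J.

No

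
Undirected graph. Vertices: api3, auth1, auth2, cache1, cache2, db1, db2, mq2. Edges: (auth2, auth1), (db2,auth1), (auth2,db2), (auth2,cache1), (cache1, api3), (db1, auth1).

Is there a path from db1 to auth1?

Explore from db1.
Distance 1: reach auth1.
Found auth1.

Yes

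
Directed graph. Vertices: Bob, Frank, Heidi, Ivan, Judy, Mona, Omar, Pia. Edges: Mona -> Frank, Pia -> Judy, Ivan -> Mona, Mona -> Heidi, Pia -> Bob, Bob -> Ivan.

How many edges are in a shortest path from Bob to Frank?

3

Distance 0: Bob.
Distance 1: Ivan.
Distance 2: Mona.
Distance 3: Frank, Heidi — contains Frank.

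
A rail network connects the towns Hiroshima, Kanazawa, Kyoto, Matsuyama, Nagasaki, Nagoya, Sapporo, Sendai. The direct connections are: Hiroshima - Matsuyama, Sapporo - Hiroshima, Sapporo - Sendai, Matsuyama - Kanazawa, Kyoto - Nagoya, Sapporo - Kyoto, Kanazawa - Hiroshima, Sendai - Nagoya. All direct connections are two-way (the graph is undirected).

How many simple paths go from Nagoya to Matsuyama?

4

Nagoya–Kyoto–Sapporo–Hiroshima–Kanazawa–Matsuyama
Nagoya–Kyoto–Sapporo–Hiroshima–Matsuyama
Nagoya–Sendai–Sapporo–Hiroshima–Kanazawa–Matsuyama
Nagoya–Sendai–Sapporo–Hiroshima–Matsuyama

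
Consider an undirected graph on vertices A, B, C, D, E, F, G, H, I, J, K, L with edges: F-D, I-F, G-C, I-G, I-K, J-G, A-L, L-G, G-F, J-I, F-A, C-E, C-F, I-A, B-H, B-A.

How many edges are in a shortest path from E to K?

4

Distance 0: E.
Distance 1: C.
Distance 2: F, G.
Distance 3: A, D, I, J, L.
Distance 4: B, K — contains K.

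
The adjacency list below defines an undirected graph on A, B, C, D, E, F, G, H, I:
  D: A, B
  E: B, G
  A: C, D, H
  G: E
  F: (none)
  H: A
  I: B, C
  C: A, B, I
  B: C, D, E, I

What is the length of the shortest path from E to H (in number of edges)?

Distance 0: E.
Distance 1: B, G.
Distance 2: C, D, I.
Distance 3: A.
Distance 4: H — contains H.

4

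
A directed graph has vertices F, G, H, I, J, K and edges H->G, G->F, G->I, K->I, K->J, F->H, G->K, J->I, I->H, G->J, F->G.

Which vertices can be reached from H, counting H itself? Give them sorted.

Start at H.
Its neighbours: G.
Then their neighbours: F, I, J, K.
Every vertex is now reached.

F, G, H, I, J, K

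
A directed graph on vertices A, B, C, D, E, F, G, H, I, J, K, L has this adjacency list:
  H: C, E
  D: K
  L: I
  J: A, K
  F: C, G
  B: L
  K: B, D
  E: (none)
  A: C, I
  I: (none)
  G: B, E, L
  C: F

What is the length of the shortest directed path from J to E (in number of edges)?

Distance 0: J.
Distance 1: A, K.
Distance 2: B, C, D, I.
Distance 3: F, L.
Distance 4: G.
Distance 5: E — contains E.

5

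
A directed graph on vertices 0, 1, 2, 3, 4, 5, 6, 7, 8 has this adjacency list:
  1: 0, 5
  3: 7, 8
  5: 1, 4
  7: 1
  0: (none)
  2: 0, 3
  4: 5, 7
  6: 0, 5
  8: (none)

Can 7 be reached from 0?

0 has no outgoing edges, so nothing is reachable from it.

No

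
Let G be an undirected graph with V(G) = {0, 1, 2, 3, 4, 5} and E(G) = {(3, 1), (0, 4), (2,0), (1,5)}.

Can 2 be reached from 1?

Explore from 1.
Distance 1: reach 3, 5.
The search is exhausted without reaching 2; it lies in a different component.

No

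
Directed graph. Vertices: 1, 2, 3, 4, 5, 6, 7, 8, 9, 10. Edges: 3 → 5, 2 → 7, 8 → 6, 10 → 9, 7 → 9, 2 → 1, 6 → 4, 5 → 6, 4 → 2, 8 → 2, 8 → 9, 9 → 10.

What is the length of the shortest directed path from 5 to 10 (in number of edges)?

6

Distance 0: 5.
Distance 1: 6.
Distance 2: 4.
Distance 3: 2.
Distance 4: 1, 7.
Distance 5: 9.
Distance 6: 10 — contains 10.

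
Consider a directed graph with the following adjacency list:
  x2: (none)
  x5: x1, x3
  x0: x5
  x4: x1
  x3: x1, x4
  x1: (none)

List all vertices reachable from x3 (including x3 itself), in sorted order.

x1, x3, x4

Start at x3.
Its neighbours: x1, x4.
Nothing further is reachable.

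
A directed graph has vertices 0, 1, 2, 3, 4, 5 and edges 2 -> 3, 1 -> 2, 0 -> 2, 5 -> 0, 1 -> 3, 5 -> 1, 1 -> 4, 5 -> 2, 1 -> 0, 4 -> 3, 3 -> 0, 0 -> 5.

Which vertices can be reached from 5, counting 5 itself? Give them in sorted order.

0, 1, 2, 3, 4, 5

Start at 5.
Its neighbours: 0, 1, 2.
Then their neighbours: 3, 4.
Every vertex is now reached.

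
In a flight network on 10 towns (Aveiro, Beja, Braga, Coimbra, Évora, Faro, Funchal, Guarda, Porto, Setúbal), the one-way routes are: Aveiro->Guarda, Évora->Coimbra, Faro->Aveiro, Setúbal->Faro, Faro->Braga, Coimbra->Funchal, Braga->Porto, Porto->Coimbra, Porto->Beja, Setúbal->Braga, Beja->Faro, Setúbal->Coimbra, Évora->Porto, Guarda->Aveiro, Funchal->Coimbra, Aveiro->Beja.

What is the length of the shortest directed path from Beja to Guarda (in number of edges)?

Distance 0: Beja.
Distance 1: Faro.
Distance 2: Aveiro, Braga.
Distance 3: Guarda, Porto — contains Guarda.

3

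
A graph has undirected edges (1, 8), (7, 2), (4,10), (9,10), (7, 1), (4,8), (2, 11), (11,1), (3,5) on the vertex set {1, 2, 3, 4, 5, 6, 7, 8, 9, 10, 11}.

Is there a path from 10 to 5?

No

Explore from 10.
Distance 1: reach 4, 9.
Distance 2: reach 8.
Distance 3: reach 1.
Distance 4: reach 7, 11.
Distance 5: reach 2.
The search is exhausted without reaching 5; it lies in a different component.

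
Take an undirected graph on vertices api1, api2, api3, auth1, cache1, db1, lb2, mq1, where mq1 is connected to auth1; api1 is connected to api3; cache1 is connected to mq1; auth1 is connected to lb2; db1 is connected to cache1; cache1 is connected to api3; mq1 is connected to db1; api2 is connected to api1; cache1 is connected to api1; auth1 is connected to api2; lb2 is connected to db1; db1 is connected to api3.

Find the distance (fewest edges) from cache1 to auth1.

Distance 0: cache1.
Distance 1: api1, api3, db1, mq1.
Distance 2: api2, auth1, lb2 — contains auth1.

2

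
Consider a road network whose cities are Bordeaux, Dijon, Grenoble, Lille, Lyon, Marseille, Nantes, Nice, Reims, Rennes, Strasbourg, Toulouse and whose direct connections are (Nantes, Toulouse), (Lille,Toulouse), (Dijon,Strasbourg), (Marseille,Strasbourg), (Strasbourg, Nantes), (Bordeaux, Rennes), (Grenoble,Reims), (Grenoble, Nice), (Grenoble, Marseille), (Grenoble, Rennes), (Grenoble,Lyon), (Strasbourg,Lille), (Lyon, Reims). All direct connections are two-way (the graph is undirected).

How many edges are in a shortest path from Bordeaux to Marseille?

3

Distance 0: Bordeaux.
Distance 1: Rennes.
Distance 2: Grenoble.
Distance 3: Lyon, Marseille, Nice, Reims — contains Marseille.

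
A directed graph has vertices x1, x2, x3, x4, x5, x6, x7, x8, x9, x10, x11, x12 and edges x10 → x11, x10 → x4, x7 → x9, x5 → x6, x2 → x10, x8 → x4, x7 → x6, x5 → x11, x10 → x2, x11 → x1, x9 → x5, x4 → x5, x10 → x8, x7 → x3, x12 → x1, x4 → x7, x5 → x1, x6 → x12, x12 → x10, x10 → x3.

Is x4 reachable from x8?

Explore from x8.
Distance 1: reach x4.
Found x4.

Yes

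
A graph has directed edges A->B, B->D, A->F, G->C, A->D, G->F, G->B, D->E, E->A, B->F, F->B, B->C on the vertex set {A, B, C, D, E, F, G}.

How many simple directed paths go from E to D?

E→A→B→D
E→A→D
E→A→F→B→D

3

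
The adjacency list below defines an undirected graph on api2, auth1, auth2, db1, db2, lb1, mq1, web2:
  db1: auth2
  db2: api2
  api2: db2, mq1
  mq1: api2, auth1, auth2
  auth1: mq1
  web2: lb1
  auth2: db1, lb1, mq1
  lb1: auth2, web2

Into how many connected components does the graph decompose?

From api2: component {api2, auth1, auth2, db1, db2, lb1, mq1, web2}.
That's 1 component.

1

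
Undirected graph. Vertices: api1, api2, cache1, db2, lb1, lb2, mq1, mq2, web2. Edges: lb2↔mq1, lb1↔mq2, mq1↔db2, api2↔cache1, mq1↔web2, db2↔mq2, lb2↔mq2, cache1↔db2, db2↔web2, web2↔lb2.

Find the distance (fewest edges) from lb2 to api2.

4

Distance 0: lb2.
Distance 1: mq1, mq2, web2.
Distance 2: db2, lb1.
Distance 3: cache1.
Distance 4: api2 — contains api2.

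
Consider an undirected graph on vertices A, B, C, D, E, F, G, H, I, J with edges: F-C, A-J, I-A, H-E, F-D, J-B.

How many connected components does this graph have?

4

From A: component {A, B, I, J}.
From C: component {C, D, F}.
From E: component {E, H}.
From G: component {G}.
That's 4 components.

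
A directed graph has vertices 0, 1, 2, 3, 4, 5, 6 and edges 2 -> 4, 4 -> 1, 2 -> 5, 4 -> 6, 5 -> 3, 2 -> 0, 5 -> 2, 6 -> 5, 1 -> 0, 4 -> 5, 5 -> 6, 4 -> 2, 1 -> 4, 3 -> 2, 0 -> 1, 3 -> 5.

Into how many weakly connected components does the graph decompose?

1

From 0: component {0, 1, 2, 3, 4, 5, 6}.
That's 1 component.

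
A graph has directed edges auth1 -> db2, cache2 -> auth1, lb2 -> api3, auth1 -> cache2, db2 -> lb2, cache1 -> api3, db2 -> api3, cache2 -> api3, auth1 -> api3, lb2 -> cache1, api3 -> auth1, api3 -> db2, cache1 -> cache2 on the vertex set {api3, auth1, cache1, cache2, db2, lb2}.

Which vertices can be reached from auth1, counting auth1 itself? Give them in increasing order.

api3, auth1, cache1, cache2, db2, lb2

Start at auth1.
Its neighbours: api3, cache2, db2.
Then their neighbours: lb2.
Then next layer: cache1.
Every vertex is now reached.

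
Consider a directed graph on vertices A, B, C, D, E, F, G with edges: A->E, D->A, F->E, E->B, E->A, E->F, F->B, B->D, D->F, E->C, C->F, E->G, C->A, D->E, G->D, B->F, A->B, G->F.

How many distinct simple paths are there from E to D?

7

E→A→B→D
E→B→D
E→C→A→B→D
E→C→F→B→D
E→F→B→D
E→G→D
E→G→F→B→D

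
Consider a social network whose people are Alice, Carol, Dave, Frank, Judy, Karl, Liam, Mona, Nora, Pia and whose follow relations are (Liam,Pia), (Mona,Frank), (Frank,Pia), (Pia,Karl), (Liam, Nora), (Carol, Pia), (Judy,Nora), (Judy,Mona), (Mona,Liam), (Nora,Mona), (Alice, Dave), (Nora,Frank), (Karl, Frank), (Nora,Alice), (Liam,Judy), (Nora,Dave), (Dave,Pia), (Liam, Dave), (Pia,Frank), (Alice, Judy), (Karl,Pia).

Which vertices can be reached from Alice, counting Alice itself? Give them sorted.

Alice, Dave, Frank, Judy, Karl, Liam, Mona, Nora, Pia

Start at Alice.
Its neighbours: Dave, Judy.
Then their neighbours: Mona, Nora, Pia.
Then next layer: Frank, Karl, Liam.
Nothing further is reachable.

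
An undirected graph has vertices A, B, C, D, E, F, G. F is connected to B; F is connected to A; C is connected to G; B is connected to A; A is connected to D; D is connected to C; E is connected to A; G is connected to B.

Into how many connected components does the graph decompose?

From A: component {A, B, C, D, E, F, G}.
That's 1 component.

1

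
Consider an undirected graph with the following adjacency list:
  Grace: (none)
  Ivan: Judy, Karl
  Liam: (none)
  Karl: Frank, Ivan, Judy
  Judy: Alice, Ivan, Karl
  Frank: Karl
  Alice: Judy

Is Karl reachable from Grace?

No

Grace has no edges, so nothing is reachable from it.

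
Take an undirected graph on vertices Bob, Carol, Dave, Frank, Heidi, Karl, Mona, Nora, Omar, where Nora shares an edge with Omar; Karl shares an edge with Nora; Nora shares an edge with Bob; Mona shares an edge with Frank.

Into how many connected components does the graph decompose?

5

From Bob: component {Bob, Karl, Nora, Omar}.
From Carol: component {Carol}.
From Dave: component {Dave}.
From Frank: component {Frank, Mona}.
From Heidi: component {Heidi}.
That's 5 components.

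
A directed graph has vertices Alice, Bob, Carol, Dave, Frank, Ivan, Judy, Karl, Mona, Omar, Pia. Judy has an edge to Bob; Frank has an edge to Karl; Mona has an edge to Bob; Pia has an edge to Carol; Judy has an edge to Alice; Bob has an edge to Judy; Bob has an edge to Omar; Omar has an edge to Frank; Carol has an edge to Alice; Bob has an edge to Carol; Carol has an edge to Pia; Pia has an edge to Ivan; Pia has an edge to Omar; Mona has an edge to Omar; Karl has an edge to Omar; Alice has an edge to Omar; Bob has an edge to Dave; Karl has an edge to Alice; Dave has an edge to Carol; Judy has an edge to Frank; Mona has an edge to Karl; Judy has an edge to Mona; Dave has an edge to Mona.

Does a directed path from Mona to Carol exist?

Explore from Mona.
Distance 1: reach Bob, Karl, Omar.
Distance 2: reach Alice, Carol, Dave, Frank, Judy.
Found Carol.

Yes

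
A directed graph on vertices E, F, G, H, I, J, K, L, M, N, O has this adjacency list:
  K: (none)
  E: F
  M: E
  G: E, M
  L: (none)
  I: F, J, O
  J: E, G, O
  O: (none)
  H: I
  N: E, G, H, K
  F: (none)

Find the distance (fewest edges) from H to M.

Distance 0: H.
Distance 1: I.
Distance 2: F, J, O.
Distance 3: E, G.
Distance 4: M — contains M.

4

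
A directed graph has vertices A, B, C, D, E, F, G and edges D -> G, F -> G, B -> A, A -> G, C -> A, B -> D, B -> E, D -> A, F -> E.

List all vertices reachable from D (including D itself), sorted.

A, D, G

Start at D.
Its neighbours: A, G.
Nothing further is reachable.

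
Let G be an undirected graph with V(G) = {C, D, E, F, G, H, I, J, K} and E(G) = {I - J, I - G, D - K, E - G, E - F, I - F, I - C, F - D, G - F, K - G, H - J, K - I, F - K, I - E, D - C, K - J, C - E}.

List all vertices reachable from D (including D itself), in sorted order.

C, D, E, F, G, H, I, J, K

Start at D.
Its neighbours: C, F, K.
Then their neighbours: E, G, I, J.
Then next layer: H.
Every vertex is now reached.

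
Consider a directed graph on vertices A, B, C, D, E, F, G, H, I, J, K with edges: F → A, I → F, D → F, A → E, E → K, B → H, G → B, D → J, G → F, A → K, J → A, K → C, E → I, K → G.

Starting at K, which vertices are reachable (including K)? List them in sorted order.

A, B, C, E, F, G, H, I, K

Start at K.
Its neighbours: C, G.
Then their neighbours: B, F.
Then next layer: A, H.
Then next layer: E.
Then next layer: I.
Nothing further is reachable.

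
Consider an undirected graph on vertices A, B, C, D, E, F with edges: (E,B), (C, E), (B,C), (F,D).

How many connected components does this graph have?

3

From A: component {A}.
From B: component {B, C, E}.
From D: component {D, F}.
That's 3 components.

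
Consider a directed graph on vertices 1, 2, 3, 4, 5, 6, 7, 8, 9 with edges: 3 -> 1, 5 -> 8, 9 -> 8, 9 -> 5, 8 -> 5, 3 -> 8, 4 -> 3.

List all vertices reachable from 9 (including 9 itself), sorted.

Start at 9.
Its neighbours: 5, 8.
Nothing further is reachable.

5, 8, 9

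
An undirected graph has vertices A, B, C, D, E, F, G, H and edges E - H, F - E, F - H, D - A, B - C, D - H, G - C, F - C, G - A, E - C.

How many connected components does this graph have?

From A: component {A, B, C, D, E, F, G, H}.
That's 1 component.

1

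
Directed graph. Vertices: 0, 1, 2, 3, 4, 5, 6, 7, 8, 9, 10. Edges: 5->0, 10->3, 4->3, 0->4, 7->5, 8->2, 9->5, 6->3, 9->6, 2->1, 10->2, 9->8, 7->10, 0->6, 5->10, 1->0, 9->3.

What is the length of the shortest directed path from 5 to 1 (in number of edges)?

3

Distance 0: 5.
Distance 1: 0, 10.
Distance 2: 2, 3, 4, 6.
Distance 3: 1 — contains 1.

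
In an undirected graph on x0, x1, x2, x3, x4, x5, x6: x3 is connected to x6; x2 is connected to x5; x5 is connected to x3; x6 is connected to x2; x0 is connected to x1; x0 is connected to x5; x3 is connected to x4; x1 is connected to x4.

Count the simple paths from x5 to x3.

x5–x0–x1–x4–x3
x5–x2–x6–x3
x5–x3

3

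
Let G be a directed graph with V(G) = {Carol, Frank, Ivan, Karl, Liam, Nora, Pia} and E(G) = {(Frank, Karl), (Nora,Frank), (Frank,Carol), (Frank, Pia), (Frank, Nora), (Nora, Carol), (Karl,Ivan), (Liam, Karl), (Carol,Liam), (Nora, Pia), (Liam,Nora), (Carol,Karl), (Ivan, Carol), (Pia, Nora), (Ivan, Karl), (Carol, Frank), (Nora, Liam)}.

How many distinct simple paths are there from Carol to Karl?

6

Carol→Frank→Karl
Carol→Frank→Nora→Liam→Karl
Carol→Frank→Pia→Nora→Liam→Karl
Carol→Karl
Carol→Liam→Karl
Carol→Liam→Nora→Frank→Karl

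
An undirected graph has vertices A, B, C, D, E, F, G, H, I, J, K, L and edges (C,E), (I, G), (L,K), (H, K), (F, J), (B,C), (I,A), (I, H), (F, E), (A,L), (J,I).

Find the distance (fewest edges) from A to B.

6

Distance 0: A.
Distance 1: I, L.
Distance 2: G, H, J, K.
Distance 3: F.
Distance 4: E.
Distance 5: C.
Distance 6: B — contains B.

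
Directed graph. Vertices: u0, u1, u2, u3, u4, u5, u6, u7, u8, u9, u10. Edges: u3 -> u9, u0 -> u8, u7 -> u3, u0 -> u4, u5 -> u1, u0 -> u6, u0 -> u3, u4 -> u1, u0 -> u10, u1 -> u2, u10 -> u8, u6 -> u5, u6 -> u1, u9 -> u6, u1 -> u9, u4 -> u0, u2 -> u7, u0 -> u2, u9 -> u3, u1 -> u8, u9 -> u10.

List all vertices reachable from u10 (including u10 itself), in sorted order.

Start at u10.
Its neighbours: u8.
Nothing further is reachable.

u8, u10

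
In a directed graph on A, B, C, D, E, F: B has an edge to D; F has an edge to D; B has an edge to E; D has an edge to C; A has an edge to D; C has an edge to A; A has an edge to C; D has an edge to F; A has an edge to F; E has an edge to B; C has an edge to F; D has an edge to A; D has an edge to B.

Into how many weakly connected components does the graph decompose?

1

From A: component {A, B, C, D, E, F}.
That's 1 component.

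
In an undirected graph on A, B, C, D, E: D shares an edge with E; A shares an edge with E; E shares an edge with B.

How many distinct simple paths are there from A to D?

A–E–D

1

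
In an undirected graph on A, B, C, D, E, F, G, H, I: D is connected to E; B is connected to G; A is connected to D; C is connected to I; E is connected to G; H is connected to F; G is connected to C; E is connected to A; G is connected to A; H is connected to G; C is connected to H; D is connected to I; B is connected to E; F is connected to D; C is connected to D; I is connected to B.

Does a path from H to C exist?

Yes

Explore from H.
Distance 1: reach C, F, G.
Found C.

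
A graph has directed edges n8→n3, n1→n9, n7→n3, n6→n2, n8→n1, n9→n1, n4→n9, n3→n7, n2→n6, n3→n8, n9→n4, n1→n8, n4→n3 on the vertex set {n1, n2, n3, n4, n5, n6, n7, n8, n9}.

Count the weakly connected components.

3

From n1: component {n1, n3, n4, n7, n8, n9}.
From n2: component {n2, n6}.
From n5: component {n5}.
That's 3 components.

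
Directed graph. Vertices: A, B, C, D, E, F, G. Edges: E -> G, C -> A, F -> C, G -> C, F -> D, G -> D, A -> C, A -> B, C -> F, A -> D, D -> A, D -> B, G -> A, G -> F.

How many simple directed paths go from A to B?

3

A→B
A→C→F→D→B
A→D→B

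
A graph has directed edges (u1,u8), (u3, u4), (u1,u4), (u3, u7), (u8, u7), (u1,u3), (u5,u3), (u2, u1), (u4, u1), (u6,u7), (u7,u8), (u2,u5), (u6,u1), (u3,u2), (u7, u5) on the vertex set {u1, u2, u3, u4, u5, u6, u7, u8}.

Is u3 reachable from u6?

Explore from u6.
Distance 1: reach u1, u7.
Distance 2: reach u3, u4, u5, u8.
Found u3.

Yes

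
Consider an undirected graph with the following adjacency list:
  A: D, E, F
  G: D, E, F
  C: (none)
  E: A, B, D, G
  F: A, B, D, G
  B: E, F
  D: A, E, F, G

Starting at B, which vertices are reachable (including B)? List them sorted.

A, B, D, E, F, G

Start at B.
Its neighbours: E, F.
Then their neighbours: A, D, G.
Nothing further is reachable.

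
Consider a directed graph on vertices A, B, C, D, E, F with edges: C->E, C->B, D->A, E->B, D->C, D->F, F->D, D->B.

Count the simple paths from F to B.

F→D→B
F→D→C→B
F→D→C→E→B

3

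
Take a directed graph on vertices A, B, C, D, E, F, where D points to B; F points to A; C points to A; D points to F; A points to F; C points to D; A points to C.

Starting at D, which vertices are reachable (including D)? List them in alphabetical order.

A, B, C, D, F

Start at D.
Its neighbours: B, F.
Then their neighbours: A.
Then next layer: C.
Nothing further is reachable.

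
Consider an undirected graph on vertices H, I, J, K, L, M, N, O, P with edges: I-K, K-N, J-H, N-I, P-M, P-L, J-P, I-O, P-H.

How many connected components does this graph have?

2

From H: component {H, J, L, M, P}.
From I: component {I, K, N, O}.
That's 2 components.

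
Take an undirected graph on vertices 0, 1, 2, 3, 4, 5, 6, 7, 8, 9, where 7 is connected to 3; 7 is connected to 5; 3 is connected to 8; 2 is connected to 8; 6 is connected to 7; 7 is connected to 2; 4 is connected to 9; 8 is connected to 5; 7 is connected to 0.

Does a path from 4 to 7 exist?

Explore from 4.
Distance 1: reach 9.
The search is exhausted without reaching 7; it lies in a different component.

No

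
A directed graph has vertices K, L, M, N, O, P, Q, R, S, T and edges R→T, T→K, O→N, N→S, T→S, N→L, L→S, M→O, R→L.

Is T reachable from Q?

No

Q has no outgoing edges, so nothing is reachable from it.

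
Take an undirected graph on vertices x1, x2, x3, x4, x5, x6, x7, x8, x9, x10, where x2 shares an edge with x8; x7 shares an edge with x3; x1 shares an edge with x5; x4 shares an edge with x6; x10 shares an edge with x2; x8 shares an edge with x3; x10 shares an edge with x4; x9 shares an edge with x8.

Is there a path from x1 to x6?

Explore from x1.
Distance 1: reach x5.
The search is exhausted without reaching x6; it lies in a different component.

No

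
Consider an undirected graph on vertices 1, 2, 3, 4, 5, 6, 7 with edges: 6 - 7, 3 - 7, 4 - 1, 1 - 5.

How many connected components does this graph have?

From 1: component {1, 4, 5}.
From 2: component {2}.
From 3: component {3, 6, 7}.
That's 3 components.

3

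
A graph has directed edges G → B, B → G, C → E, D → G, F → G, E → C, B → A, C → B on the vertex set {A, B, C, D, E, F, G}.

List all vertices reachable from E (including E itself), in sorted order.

A, B, C, E, G

Start at E.
Its neighbours: C.
Then their neighbours: B.
Then next layer: A, G.
Nothing further is reachable.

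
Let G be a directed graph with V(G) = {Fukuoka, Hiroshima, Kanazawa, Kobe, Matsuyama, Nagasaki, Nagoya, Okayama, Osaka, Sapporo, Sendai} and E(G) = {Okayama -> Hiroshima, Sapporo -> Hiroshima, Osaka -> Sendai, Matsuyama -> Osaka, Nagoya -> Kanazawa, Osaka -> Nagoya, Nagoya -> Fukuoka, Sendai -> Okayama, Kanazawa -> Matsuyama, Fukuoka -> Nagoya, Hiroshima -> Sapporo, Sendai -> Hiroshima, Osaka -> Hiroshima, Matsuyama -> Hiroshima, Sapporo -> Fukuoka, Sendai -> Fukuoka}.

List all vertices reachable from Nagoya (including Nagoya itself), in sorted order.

Start at Nagoya.
Its neighbours: Fukuoka, Kanazawa.
Then their neighbours: Matsuyama.
Then next layer: Hiroshima, Osaka.
Then next layer: Sapporo, Sendai.
Then next layer: Okayama.
Nothing further is reachable.

Fukuoka, Hiroshima, Kanazawa, Matsuyama, Nagoya, Okayama, Osaka, Sapporo, Sendai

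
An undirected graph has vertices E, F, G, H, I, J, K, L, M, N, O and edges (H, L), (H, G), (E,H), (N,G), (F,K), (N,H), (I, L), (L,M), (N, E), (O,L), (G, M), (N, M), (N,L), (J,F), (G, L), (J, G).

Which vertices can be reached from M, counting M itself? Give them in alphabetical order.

E, F, G, H, I, J, K, L, M, N, O

Start at M.
Its neighbours: G, L, N.
Then their neighbours: E, H, I, J, O.
Then next layer: F.
Then next layer: K.
Every vertex is now reached.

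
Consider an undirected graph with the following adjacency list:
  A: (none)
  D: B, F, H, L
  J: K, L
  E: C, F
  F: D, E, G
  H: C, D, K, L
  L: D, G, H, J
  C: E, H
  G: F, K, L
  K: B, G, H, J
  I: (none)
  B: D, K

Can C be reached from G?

Yes

Explore from G.
Distance 1: reach F, K, L.
Distance 2: reach B, D, E, H, J.
Distance 3: reach C.
Found C.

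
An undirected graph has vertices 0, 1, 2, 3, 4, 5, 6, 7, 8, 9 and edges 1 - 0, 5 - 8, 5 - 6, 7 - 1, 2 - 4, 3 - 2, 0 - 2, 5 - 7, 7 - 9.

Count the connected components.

From 0: component {0, 1, 2, 3, 4, 5, 6, 7, 8, 9}.
That's 1 component.

1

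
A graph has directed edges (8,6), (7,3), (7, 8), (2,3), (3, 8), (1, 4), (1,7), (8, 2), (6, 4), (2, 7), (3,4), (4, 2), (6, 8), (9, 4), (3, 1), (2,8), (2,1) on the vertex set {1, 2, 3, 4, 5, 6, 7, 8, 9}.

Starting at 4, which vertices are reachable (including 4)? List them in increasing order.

1, 2, 3, 4, 6, 7, 8

Start at 4.
Its neighbours: 2.
Then their neighbours: 1, 3, 7, 8.
Then next layer: 6.
Nothing further is reachable.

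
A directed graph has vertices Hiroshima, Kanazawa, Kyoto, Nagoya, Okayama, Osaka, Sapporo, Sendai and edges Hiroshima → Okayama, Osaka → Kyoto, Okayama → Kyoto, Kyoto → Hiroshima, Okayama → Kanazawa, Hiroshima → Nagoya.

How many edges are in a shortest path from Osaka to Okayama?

3

Distance 0: Osaka.
Distance 1: Kyoto.
Distance 2: Hiroshima.
Distance 3: Nagoya, Okayama — contains Okayama.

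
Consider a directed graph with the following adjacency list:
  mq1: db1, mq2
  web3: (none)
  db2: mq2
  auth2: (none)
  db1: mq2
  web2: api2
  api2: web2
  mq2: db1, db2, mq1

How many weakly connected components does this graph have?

From api2: component {api2, web2}.
From auth2: component {auth2}.
From db1: component {db1, db2, mq1, mq2}.
From web3: component {web3}.
That's 4 components.

4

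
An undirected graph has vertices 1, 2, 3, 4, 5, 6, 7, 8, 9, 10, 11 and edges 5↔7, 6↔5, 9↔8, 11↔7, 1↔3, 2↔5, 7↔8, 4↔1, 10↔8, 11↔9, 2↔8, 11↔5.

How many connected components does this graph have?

From 1: component {1, 3, 4}.
From 2: component {2, 5, 6, 7, 8, 9, 10, 11}.
That's 2 components.

2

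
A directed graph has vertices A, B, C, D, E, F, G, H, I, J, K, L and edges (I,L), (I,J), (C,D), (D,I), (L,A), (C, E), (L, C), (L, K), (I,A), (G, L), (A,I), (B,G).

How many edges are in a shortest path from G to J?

Distance 0: G.
Distance 1: L.
Distance 2: A, C, K.
Distance 3: D, E, I.
Distance 4: J — contains J.

4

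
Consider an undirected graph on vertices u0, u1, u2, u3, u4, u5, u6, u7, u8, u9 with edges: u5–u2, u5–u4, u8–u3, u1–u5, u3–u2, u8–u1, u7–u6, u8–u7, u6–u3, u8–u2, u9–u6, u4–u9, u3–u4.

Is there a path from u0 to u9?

u0 has no edges, so nothing is reachable from it.

No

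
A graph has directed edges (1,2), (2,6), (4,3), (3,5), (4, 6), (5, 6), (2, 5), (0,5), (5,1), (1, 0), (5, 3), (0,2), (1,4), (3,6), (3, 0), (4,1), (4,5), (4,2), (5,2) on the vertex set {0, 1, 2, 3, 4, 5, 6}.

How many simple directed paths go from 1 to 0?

1→0
1→2→5→3→0
1→4→2→5→3→0
1→4→3→0
1→4→5→3→0

5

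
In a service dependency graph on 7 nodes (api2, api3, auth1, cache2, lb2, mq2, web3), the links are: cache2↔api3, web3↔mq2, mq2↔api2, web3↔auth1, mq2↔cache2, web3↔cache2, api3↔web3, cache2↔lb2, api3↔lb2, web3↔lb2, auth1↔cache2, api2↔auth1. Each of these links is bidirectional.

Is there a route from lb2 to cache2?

Explore from lb2.
Distance 1: reach api3, cache2, web3.
Found cache2.

Yes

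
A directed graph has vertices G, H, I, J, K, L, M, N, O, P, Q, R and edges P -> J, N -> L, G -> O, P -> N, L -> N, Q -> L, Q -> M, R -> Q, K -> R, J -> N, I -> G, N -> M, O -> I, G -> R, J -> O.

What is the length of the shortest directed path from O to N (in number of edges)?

6

Distance 0: O.
Distance 1: I.
Distance 2: G.
Distance 3: R.
Distance 4: Q.
Distance 5: L, M.
Distance 6: N — contains N.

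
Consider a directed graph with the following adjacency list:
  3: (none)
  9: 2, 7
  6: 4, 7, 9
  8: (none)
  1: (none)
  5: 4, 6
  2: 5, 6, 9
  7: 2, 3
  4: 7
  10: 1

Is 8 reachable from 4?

Explore from 4.
Distance 1: reach 7.
Distance 2: reach 2, 3.
Distance 3: reach 5, 6, 9.
The search from 4 is exhausted; no directed path reaches 8.

No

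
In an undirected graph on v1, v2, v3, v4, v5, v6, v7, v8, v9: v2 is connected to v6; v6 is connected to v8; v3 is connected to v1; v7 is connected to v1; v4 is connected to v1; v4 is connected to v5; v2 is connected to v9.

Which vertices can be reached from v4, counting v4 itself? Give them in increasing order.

Start at v4.
Its neighbours: v1, v5.
Then their neighbours: v3, v7.
Nothing further is reachable.

v1, v3, v4, v5, v7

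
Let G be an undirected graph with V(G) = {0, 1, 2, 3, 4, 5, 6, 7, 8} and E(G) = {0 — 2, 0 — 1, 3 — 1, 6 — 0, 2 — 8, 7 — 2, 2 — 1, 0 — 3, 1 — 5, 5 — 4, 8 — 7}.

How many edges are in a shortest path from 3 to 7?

3

Distance 0: 3.
Distance 1: 0, 1.
Distance 2: 2, 5, 6.
Distance 3: 4, 7, 8 — contains 7.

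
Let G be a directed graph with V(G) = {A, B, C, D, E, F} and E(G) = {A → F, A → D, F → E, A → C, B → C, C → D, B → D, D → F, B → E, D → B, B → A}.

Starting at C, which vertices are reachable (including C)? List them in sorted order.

Start at C.
Its neighbours: D.
Then their neighbours: B, F.
Then next layer: A, E.
Every vertex is now reached.

A, B, C, D, E, F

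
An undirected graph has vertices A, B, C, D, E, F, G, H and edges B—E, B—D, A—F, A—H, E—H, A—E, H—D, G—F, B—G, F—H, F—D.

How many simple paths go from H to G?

H–A–E–B–D–F–G
H–A–E–B–G
H–A–F–D–B–G
H–A–F–G
H–D–B–E–A–F–G
H–D–B–G
H–D–F–A–E–B–G
H–D–F–G
H–E–A–F–D–B–G
H–E–A–F–G
H–E–B–D–F–G
H–E–B–G
H–F–A–E–B–G
H–F–D–B–G
H–F–G

15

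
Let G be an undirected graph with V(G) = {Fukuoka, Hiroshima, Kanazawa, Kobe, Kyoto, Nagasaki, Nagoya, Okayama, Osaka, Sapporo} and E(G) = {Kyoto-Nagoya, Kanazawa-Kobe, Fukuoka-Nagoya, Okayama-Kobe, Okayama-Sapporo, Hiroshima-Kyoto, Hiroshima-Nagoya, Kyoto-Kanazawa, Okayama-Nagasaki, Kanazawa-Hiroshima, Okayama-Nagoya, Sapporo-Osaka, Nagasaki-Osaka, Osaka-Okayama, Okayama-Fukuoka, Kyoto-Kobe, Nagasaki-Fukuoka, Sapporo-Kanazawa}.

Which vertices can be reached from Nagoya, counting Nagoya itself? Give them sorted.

Start at Nagoya.
Its neighbours: Fukuoka, Hiroshima, Kyoto, Okayama.
Then their neighbours: Kanazawa, Kobe, Nagasaki, Osaka, Sapporo.
Every vertex is now reached.

Fukuoka, Hiroshima, Kanazawa, Kobe, Kyoto, Nagasaki, Nagoya, Okayama, Osaka, Sapporo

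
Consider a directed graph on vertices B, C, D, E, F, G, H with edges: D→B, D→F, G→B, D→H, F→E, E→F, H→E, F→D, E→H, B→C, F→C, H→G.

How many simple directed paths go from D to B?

3

D→B
D→F→E→H→G→B
D→H→G→B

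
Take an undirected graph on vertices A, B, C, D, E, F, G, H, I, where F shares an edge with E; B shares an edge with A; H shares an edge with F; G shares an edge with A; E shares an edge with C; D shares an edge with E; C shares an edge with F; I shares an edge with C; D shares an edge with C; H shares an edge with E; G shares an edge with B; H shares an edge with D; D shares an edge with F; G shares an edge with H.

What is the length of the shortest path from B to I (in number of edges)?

Distance 0: B.
Distance 1: A, G.
Distance 2: H.
Distance 3: D, E, F.
Distance 4: C.
Distance 5: I — contains I.

5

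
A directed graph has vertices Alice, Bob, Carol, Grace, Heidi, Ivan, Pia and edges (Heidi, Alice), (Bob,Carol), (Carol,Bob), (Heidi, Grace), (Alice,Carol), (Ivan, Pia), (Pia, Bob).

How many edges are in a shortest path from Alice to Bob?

Distance 0: Alice.
Distance 1: Carol.
Distance 2: Bob — contains Bob.

2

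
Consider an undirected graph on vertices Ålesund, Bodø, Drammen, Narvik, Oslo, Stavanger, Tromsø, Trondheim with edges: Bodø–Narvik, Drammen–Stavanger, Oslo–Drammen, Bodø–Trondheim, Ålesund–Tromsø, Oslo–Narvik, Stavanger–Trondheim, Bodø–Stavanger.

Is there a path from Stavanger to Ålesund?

No

Explore from Stavanger.
Distance 1: reach Bodø, Drammen, Trondheim.
Distance 2: reach Narvik, Oslo.
The search is exhausted without reaching Ålesund; it lies in a different component.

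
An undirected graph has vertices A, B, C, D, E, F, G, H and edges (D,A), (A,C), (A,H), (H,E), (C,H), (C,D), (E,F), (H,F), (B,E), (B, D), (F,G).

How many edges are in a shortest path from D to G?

4

Distance 0: D.
Distance 1: A, B, C.
Distance 2: E, H.
Distance 3: F.
Distance 4: G — contains G.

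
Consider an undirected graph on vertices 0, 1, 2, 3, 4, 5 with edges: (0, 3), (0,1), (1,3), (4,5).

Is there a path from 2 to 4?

No

2 has no edges, so nothing is reachable from it.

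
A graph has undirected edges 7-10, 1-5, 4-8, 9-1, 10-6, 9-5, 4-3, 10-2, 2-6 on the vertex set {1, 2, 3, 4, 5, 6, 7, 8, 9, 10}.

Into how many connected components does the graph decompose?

From 1: component {1, 5, 9}.
From 2: component {2, 6, 7, 10}.
From 3: component {3, 4, 8}.
That's 3 components.

3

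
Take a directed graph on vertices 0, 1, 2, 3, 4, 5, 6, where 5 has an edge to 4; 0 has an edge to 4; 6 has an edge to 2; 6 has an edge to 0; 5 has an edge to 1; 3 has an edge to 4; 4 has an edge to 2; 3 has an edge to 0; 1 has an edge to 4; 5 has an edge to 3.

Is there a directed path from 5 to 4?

Explore from 5.
Distance 1: reach 1, 3, 4.
Found 4.

Yes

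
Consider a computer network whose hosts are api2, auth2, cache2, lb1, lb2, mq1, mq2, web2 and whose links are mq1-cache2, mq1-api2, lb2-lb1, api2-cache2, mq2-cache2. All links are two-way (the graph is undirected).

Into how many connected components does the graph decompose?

4

From api2: component {api2, cache2, mq1, mq2}.
From auth2: component {auth2}.
From lb1: component {lb1, lb2}.
From web2: component {web2}.
That's 4 components.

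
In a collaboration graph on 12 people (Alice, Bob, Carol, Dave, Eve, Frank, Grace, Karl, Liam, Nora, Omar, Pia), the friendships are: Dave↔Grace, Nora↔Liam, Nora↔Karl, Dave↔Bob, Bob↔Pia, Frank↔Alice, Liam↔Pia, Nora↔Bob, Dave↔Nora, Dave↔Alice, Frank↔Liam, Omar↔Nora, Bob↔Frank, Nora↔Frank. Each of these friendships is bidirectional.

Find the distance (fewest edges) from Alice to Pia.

3

Distance 0: Alice.
Distance 1: Dave, Frank.
Distance 2: Bob, Grace, Liam, Nora.
Distance 3: Karl, Omar, Pia — contains Pia.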